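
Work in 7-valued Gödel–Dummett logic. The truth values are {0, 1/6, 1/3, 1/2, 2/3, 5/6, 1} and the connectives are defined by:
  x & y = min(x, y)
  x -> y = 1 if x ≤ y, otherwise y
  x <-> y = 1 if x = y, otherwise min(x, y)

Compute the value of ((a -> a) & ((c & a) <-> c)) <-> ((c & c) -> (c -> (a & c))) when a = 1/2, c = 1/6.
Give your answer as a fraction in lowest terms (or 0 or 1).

a -> a = 1/2 -> 1/2 = 1
c & a = 1/6 & 1/2 = 1/6
(c & a) <-> c = 1/6 <-> 1/6 = 1
(a -> a) & ((c & a) <-> c) = 1 & 1 = 1
c & c = 1/6 & 1/6 = 1/6
a & c = 1/2 & 1/6 = 1/6
c -> (a & c) = 1/6 -> 1/6 = 1
(c & c) -> (c -> (a & c)) = 1/6 -> 1 = 1
((a -> a) & ((c & a) <-> c)) <-> ((c & c) -> (c -> (a & c))) = 1 <-> 1 = 1

1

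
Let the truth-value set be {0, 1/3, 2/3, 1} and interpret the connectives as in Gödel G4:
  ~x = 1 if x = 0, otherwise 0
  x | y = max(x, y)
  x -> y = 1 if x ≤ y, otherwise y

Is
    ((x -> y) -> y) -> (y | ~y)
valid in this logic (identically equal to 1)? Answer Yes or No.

Counterexample: take x = 2/3, y = 1/3.
x -> y = 2/3 -> 1/3 = 1/3
(x -> y) -> y = 1/3 -> 1/3 = 1
~y = ~1/3 = 0
y | ~y = 1/3 | 0 = 1/3
((x -> y) -> y) -> (y | ~y) = 1 -> 1/3 = 1/3
This gives 1/3 ≠ 1.

No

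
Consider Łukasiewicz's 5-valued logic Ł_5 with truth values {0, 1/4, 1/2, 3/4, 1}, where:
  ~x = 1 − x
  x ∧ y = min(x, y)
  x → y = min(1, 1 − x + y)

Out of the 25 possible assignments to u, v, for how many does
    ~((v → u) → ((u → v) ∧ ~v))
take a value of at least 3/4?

7

value 1: 2 assignments (counts)
value 3/4: 5 assignments (counts)
value 1/2: 7 assignments
value 1/4: 6 assignments
value 0: 5 assignments
So 7 of the 25 assignments meet the threshold.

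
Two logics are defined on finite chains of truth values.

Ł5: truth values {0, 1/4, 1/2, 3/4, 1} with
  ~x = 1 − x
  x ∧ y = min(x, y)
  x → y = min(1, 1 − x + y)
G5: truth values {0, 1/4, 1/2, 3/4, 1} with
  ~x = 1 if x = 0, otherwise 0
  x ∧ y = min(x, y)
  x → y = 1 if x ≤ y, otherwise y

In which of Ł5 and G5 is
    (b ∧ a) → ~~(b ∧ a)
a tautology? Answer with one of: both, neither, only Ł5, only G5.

both

In Ł5: every assignment gives 1 — tautology.
In G5: every assignment gives 1 — tautology.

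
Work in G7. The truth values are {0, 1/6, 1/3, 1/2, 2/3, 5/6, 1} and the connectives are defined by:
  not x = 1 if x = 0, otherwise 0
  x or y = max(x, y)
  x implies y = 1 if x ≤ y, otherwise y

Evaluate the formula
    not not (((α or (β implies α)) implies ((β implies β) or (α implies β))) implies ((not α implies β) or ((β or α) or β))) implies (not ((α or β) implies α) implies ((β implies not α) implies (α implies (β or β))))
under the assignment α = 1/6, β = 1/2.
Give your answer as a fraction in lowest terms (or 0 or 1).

β implies α = 1/2 implies 1/6 = 1/6
α or (β implies α) = 1/6 or 1/6 = 1/6
β implies β = 1/2 implies 1/2 = 1
α implies β = 1/6 implies 1/2 = 1
(β implies β) or (α implies β) = 1 or 1 = 1
(α or (β implies α)) implies ((β implies β) or (α implies β)) = 1/6 implies 1 = 1
not α = not 1/6 = 0
not α implies β = 0 implies 1/2 = 1
β or α = 1/2 or 1/6 = 1/2
(β or α) or β = 1/2 or 1/2 = 1/2
(not α implies β) or ((β or α) or β) = 1 or 1/2 = 1
((α or (β implies α)) implies ((β implies β) or (α implies β))) implies ((not α implies β) or ((β or α) or β)) = 1 implies 1 = 1
not (((α or (β implies α)) implies ((β implies β) or (α implies β))) implies ((not α implies β) or ((β or α) or β))) = not 1 = 0
not not (((α or (β implies α)) implies ((β implies β) or (α implies β))) implies ((not α implies β) or ((β or α) or β))) = not 0 = 1
α or β = 1/6 or 1/2 = 1/2
(α or β) implies α = 1/2 implies 1/6 = 1/6
not ((α or β) implies α) = not 1/6 = 0
not α = not 1/6 = 0
β implies not α = 1/2 implies 0 = 0
β or β = 1/2 or 1/2 = 1/2
α implies (β or β) = 1/6 implies 1/2 = 1
(β implies not α) implies (α implies (β or β)) = 0 implies 1 = 1
not ((α or β) implies α) implies ((β implies not α) implies (α implies (β or β))) = 0 implies 1 = 1
not not (((α or (β implies α)) implies ((β implies β) or (α implies β))) implies ((not α implies β) or ((β or α) or β))) implies (not ((α or β) implies α) implies ((β implies not α) implies (α implies (β or β)))) = 1 implies 1 = 1

1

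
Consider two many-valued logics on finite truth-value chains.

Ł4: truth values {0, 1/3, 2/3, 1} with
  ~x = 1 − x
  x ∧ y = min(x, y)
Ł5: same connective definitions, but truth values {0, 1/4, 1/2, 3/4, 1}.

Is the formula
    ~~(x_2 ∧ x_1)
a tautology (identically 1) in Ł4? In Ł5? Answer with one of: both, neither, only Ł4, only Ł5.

In Ł4: at x_1 = 0, x_2 = 0 the value is 0 — not a tautology.
In Ł5: at x_1 = 0, x_2 = 0 the value is 0 — not a tautology.

neither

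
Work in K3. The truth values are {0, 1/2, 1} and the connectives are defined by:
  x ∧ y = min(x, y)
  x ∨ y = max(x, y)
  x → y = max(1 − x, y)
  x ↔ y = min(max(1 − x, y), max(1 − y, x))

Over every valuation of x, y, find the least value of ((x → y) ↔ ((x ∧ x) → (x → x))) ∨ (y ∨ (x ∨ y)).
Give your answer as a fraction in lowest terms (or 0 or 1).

1/2

Take x = 1/2, y = 0:
x → y = 1/2 → 0 = 1/2
x ∧ x = 1/2 ∧ 1/2 = 1/2
x → x = 1/2 → 1/2 = 1/2
(x ∧ x) → (x → x) = 1/2 → 1/2 = 1/2
(x → y) ↔ ((x ∧ x) → (x → x)) = 1/2 ↔ 1/2 = 1/2
x ∨ y = 1/2 ∨ 0 = 1/2
y ∨ (x ∨ y) = 0 ∨ 1/2 = 1/2
((x → y) ↔ ((x ∧ x) → (x → x))) ∨ (y ∨ (x ∨ y)) = 1/2 ∨ 1/2 = 1/2
No assignment yields a value below 1/2, so this is the minimum.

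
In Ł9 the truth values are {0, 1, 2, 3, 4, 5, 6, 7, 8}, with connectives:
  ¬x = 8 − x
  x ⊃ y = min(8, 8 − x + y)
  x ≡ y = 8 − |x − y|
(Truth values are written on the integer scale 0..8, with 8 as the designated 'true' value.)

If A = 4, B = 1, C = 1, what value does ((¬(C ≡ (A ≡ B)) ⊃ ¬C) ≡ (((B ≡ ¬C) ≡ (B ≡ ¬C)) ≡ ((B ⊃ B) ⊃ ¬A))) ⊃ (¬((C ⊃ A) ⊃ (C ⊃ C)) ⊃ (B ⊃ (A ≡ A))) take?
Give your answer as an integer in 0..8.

A ≡ B = 4 ≡ 1 = 5
C ≡ (A ≡ B) = 1 ≡ 5 = 4
¬(C ≡ (A ≡ B)) = ¬4 = 4
¬C = ¬1 = 7
¬(C ≡ (A ≡ B)) ⊃ ¬C = 4 ⊃ 7 = 8
¬C = ¬1 = 7
B ≡ ¬C = 1 ≡ 7 = 2
¬C = ¬1 = 7
B ≡ ¬C = 1 ≡ 7 = 2
(B ≡ ¬C) ≡ (B ≡ ¬C) = 2 ≡ 2 = 8
B ⊃ B = 1 ⊃ 1 = 8
¬A = ¬4 = 4
(B ⊃ B) ⊃ ¬A = 8 ⊃ 4 = 4
((B ≡ ¬C) ≡ (B ≡ ¬C)) ≡ ((B ⊃ B) ⊃ ¬A) = 8 ≡ 4 = 4
(¬(C ≡ (A ≡ B)) ⊃ ¬C) ≡ (((B ≡ ¬C) ≡ (B ≡ ¬C)) ≡ ((B ⊃ B) ⊃ ¬A)) = 8 ≡ 4 = 4
C ⊃ A = 1 ⊃ 4 = 8
C ⊃ C = 1 ⊃ 1 = 8
(C ⊃ A) ⊃ (C ⊃ C) = 8 ⊃ 8 = 8
¬((C ⊃ A) ⊃ (C ⊃ C)) = ¬8 = 0
A ≡ A = 4 ≡ 4 = 8
B ⊃ (A ≡ A) = 1 ⊃ 8 = 8
¬((C ⊃ A) ⊃ (C ⊃ C)) ⊃ (B ⊃ (A ≡ A)) = 0 ⊃ 8 = 8
((¬(C ≡ (A ≡ B)) ⊃ ¬C) ≡ (((B ≡ ¬C) ≡ (B ≡ ¬C)) ≡ ((B ⊃ B) ⊃ ¬A))) ⊃ (¬((C ⊃ A) ⊃ (C ⊃ C)) ⊃ (B ⊃ (A ≡ A))) = 4 ⊃ 8 = 8

8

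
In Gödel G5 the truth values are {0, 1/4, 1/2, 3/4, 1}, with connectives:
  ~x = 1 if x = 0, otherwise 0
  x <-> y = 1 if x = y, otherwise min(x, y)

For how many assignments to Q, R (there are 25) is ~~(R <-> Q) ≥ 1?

17

value 1: 17 assignments (counts)
value 0: 8 assignments
So 17 of the 25 assignments meet the threshold.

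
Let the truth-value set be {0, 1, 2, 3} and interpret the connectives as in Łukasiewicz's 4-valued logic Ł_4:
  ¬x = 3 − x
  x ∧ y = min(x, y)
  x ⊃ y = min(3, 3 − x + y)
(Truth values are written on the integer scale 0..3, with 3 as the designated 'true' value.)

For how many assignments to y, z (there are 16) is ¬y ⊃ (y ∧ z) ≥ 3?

y = 0, z = 0 ↦ 0  <
y = 0, z = 1 ↦ 0  <
y = 0, z = 2 ↦ 0  <
y = 0, z = 3 ↦ 0  <
y = 1, z = 0 ↦ 1  <
y = 1, z = 1 ↦ 2  <
y = 1, z = 2 ↦ 2  <
y = 1, z = 3 ↦ 2  <
y = 2, z = 0 ↦ 2  <
y = 2, z = 1 ↦ 3  ≥
y = 2, z = 2 ↦ 3  ≥
y = 2, z = 3 ↦ 3  ≥
y = 3, z = 0 ↦ 3  ≥
y = 3, z = 1 ↦ 3  ≥
y = 3, z = 2 ↦ 3  ≥
y = 3, z = 3 ↦ 3  ≥
So 7 of the 16 assignments meet the threshold.

7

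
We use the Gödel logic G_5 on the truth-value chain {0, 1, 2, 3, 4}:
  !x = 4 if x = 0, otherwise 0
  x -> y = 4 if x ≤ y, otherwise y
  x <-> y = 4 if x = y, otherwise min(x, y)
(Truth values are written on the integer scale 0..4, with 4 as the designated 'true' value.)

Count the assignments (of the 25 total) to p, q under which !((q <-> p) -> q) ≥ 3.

value 4: 1 assignment (counts)
value 0: 24 assignments
So 1 of the 25 assignments meets the threshold.

1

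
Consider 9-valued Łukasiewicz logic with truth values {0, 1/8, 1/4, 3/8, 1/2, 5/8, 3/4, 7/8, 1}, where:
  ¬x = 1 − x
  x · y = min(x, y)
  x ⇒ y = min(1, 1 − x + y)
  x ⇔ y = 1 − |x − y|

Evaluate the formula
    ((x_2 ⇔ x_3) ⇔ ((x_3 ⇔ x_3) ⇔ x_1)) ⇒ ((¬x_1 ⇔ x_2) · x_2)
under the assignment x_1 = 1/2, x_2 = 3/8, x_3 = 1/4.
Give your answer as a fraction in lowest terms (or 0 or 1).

3/4

x_2 ⇔ x_3 = 3/8 ⇔ 1/4 = 7/8
x_3 ⇔ x_3 = 1/4 ⇔ 1/4 = 1
(x_3 ⇔ x_3) ⇔ x_1 = 1 ⇔ 1/2 = 1/2
(x_2 ⇔ x_3) ⇔ ((x_3 ⇔ x_3) ⇔ x_1) = 7/8 ⇔ 1/2 = 5/8
¬x_1 = ¬1/2 = 1/2
¬x_1 ⇔ x_2 = 1/2 ⇔ 3/8 = 7/8
(¬x_1 ⇔ x_2) · x_2 = 7/8 · 3/8 = 3/8
((x_2 ⇔ x_3) ⇔ ((x_3 ⇔ x_3) ⇔ x_1)) ⇒ ((¬x_1 ⇔ x_2) · x_2) = 5/8 ⇒ 3/8 = 3/4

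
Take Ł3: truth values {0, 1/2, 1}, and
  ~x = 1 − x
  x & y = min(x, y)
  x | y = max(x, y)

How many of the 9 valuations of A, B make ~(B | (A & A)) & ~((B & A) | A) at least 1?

1

A = 0, B = 0 ↦ 1  ≥
A = 0, B = 1/2 ↦ 1/2  <
A = 0, B = 1 ↦ 0  <
A = 1/2, B = 0 ↦ 1/2  <
A = 1/2, B = 1/2 ↦ 1/2  <
A = 1/2, B = 1 ↦ 0  <
A = 1, B = 0 ↦ 0  <
A = 1, B = 1/2 ↦ 0  <
A = 1, B = 1 ↦ 0  <
So 1 of the 9 assignments meets the threshold.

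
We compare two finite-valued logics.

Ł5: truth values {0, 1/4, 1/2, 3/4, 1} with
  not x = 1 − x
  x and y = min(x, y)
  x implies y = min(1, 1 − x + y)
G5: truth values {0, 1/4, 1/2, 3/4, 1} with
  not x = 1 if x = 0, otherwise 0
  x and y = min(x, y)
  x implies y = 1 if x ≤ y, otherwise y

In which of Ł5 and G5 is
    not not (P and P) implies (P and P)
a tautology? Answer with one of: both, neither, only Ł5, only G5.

only Ł5

In Ł5: every assignment gives 1 — tautology.
In G5: at P = 1/4 the value is 1/4 — not a tautology.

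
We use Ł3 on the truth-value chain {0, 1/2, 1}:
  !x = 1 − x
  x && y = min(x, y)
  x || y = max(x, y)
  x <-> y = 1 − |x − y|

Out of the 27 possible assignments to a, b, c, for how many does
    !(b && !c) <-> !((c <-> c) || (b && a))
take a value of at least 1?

3

value 1: 3 assignments (counts)
value 1/2: 9 assignments
value 0: 15 assignments
So 3 of the 27 assignments meet the threshold.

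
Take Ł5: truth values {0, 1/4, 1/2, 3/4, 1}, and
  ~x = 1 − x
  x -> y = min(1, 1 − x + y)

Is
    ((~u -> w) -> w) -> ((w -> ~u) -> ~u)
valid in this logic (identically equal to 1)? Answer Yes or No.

At u = 3/4, w = 3/4, for instance:
~u = ~3/4 = 1/4
~u -> w = 1/4 -> 3/4 = 1
(~u -> w) -> w = 1 -> 3/4 = 3/4
w -> ~u = 3/4 -> 1/4 = 1/2
(w -> ~u) -> ~u = 1/2 -> 1/4 = 3/4
((~u -> w) -> w) -> ((w -> ~u) -> ~u) = 3/4 -> 3/4 = 1
and checking the remaining 24 assignments likewise gives ≥ 1 in every case.

Yes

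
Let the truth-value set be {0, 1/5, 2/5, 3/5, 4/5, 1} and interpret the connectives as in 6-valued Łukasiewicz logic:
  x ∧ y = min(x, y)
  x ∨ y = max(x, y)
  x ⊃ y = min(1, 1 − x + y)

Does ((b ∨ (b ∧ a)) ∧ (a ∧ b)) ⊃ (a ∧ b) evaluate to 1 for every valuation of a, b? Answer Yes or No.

At a = 1, b = 2/5, for instance:
b ∧ a = 2/5 ∧ 1 = 2/5
b ∨ (b ∧ a) = 2/5 ∨ 2/5 = 2/5
a ∧ b = 1 ∧ 2/5 = 2/5
(b ∨ (b ∧ a)) ∧ (a ∧ b) = 2/5 ∧ 2/5 = 2/5
((b ∨ (b ∧ a)) ∧ (a ∧ b)) ⊃ (a ∧ b) = 2/5 ⊃ 2/5 = 1
and checking the remaining 35 assignments likewise gives ≥ 1 in every case.

Yes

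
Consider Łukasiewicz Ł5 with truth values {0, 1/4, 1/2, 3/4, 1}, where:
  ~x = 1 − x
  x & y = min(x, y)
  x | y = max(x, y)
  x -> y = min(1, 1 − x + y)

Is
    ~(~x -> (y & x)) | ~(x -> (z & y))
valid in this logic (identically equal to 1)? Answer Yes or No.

No

Counterexample: take x = 1/4, y = 0, z = 0.
~x = ~1/4 = 3/4
y & x = 0 & 1/4 = 0
~x -> (y & x) = 3/4 -> 0 = 1/4
~(~x -> (y & x)) = ~1/4 = 3/4
z & y = 0 & 0 = 0
x -> (z & y) = 1/4 -> 0 = 3/4
~(x -> (z & y)) = ~3/4 = 1/4
~(~x -> (y & x)) | ~(x -> (z & y)) = 3/4 | 1/4 = 3/4
This gives 3/4 ≠ 1.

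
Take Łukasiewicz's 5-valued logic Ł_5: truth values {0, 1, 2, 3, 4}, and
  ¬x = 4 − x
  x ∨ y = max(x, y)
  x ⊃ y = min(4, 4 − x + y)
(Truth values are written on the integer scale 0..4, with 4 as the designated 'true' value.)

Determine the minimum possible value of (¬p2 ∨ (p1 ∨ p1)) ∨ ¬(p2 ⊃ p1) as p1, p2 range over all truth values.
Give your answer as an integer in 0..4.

2

Take p1 = 0, p2 = 2:
¬p2 = ¬2 = 2
p1 ∨ p1 = 0 ∨ 0 = 0
¬p2 ∨ (p1 ∨ p1) = 2 ∨ 0 = 2
p2 ⊃ p1 = 2 ⊃ 0 = 2
¬(p2 ⊃ p1) = ¬2 = 2
(¬p2 ∨ (p1 ∨ p1)) ∨ ¬(p2 ⊃ p1) = 2 ∨ 2 = 2
No assignment yields a value below 2, so this is the minimum.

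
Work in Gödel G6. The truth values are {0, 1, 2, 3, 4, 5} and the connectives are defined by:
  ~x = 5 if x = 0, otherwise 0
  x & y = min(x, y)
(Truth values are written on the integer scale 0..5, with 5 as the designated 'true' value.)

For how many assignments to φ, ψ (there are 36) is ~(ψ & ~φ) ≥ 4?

value 5: 31 assignments (counts)
value 0: 5 assignments
So 31 of the 36 assignments meet the threshold.

31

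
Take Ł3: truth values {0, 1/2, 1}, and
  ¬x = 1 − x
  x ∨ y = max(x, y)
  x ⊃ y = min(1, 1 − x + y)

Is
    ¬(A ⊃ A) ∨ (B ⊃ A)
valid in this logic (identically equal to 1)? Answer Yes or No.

No

Counterexample: take A = 0, B = 1/2.
A ⊃ A = 0 ⊃ 0 = 1
¬(A ⊃ A) = ¬1 = 0
B ⊃ A = 1/2 ⊃ 0 = 1/2
¬(A ⊃ A) ∨ (B ⊃ A) = 0 ∨ 1/2 = 1/2
This gives 1/2 ≠ 1.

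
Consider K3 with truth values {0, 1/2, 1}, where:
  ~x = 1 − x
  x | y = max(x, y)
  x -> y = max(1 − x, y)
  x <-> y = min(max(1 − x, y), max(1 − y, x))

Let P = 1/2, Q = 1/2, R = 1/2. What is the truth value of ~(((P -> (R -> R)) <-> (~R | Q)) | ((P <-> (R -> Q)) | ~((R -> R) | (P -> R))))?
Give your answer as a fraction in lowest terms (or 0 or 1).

1/2

R -> R = 1/2 -> 1/2 = 1/2
P -> (R -> R) = 1/2 -> 1/2 = 1/2
~R = ~1/2 = 1/2
~R | Q = 1/2 | 1/2 = 1/2
(P -> (R -> R)) <-> (~R | Q) = 1/2 <-> 1/2 = 1/2
R -> Q = 1/2 -> 1/2 = 1/2
P <-> (R -> Q) = 1/2 <-> 1/2 = 1/2
R -> R = 1/2 -> 1/2 = 1/2
P -> R = 1/2 -> 1/2 = 1/2
(R -> R) | (P -> R) = 1/2 | 1/2 = 1/2
~((R -> R) | (P -> R)) = ~1/2 = 1/2
(P <-> (R -> Q)) | ~((R -> R) | (P -> R)) = 1/2 | 1/2 = 1/2
((P -> (R -> R)) <-> (~R | Q)) | ((P <-> (R -> Q)) | ~((R -> R) | (P -> R))) = 1/2 | 1/2 = 1/2
~(((P -> (R -> R)) <-> (~R | Q)) | ((P <-> (R -> Q)) | ~((R -> R) | (P -> R)))) = ~1/2 = 1/2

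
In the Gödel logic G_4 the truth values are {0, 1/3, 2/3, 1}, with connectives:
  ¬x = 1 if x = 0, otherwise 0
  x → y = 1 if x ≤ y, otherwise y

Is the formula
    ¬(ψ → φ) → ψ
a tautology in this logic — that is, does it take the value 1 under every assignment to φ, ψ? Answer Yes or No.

No

Counterexample: take φ = 0, ψ = 1/3.
ψ → φ = 1/3 → 0 = 0
¬(ψ → φ) = ¬0 = 1
¬(ψ → φ) → ψ = 1 → 1/3 = 1/3
This gives 1/3 ≠ 1.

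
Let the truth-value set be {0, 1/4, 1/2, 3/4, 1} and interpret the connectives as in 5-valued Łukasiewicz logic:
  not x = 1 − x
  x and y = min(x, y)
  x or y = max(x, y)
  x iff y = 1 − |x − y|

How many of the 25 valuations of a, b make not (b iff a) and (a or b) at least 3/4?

value 1: 2 assignments (counts)
value 3/4: 4 assignments (counts)
value 1/2: 6 assignments
value 1/4: 8 assignments
value 0: 5 assignments
So 6 of the 25 assignments meet the threshold.

6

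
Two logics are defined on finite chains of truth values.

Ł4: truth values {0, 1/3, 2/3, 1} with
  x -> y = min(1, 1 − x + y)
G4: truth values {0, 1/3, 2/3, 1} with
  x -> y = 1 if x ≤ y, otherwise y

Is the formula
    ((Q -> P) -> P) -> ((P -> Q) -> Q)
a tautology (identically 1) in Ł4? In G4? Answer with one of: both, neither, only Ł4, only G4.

In Ł4: every assignment gives 1 — tautology.
In G4: at P = 0, Q = 1/3 the value is 1/3 — not a tautology.

only Ł4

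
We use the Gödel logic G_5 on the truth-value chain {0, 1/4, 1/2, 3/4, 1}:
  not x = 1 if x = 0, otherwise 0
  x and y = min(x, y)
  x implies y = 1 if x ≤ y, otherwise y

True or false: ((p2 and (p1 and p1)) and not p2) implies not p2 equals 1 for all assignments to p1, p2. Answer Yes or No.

At p1 = 1/2, p2 = 1/2, for instance:
p1 and p1 = 1/2 and 1/2 = 1/2
p2 and (p1 and p1) = 1/2 and 1/2 = 1/2
not p2 = not 1/2 = 0
(p2 and (p1 and p1)) and not p2 = 1/2 and 0 = 0
((p2 and (p1 and p1)) and not p2) implies not p2 = 0 implies 0 = 1
and checking the remaining 24 assignments likewise gives ≥ 1 in every case.

Yes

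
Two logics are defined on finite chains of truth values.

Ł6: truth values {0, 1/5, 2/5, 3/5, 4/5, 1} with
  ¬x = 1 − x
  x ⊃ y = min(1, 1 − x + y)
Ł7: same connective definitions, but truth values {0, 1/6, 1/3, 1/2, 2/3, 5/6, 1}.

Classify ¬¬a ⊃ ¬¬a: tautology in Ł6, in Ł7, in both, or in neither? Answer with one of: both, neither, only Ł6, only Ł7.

In Ł6: every assignment gives 1 — tautology.
In Ł7: every assignment gives 1 — tautology.

both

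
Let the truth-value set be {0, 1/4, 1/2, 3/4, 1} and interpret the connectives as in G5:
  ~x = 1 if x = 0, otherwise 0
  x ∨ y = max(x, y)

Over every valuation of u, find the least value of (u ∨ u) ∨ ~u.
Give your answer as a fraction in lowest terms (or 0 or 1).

1/4

Take u = 1/4:
u ∨ u = 1/4 ∨ 1/4 = 1/4
~u = ~1/4 = 0
(u ∨ u) ∨ ~u = 1/4 ∨ 0 = 1/4
No assignment yields a value below 1/4, so this is the minimum.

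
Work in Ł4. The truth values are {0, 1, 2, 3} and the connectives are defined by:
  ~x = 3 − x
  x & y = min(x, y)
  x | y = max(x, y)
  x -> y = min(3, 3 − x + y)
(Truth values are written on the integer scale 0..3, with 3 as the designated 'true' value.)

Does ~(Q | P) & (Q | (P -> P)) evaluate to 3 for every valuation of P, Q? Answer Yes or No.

Counterexample: take P = 0, Q = 1.
Q | P = 1 | 0 = 1
~(Q | P) = ~1 = 2
P -> P = 0 -> 0 = 3
Q | (P -> P) = 1 | 3 = 3
~(Q | P) & (Q | (P -> P)) = 2 & 3 = 2
This gives 2 ≠ 3.

No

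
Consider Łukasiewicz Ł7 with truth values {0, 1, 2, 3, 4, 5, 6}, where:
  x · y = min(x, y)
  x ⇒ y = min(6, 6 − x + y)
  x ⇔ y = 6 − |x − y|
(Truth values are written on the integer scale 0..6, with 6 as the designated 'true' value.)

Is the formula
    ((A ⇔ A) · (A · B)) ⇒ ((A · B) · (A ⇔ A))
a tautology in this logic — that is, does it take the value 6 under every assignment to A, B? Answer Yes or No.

At A = 3, B = 3, for instance:
A ⇔ A = 3 ⇔ 3 = 6
A · B = 3 · 3 = 3
(A ⇔ A) · (A · B) = 6 · 3 = 3
(A · B) · (A ⇔ A) = 3 · 6 = 3
((A ⇔ A) · (A · B)) ⇒ ((A · B) · (A ⇔ A)) = 3 ⇒ 3 = 6
and checking the remaining 48 assignments likewise gives ≥ 6 in every case.

Yes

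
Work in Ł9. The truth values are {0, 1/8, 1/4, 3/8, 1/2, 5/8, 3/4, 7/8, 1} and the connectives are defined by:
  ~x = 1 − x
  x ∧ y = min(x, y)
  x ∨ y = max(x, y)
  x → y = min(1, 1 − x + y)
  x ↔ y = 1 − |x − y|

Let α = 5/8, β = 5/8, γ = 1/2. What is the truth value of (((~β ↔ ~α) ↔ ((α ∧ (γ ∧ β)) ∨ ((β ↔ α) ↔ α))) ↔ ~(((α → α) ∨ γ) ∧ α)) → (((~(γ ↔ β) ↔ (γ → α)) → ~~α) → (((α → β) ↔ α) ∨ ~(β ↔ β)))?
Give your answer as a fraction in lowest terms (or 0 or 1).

~β = ~5/8 = 3/8
~α = ~5/8 = 3/8
~β ↔ ~α = 3/8 ↔ 3/8 = 1
γ ∧ β = 1/2 ∧ 5/8 = 1/2
α ∧ (γ ∧ β) = 5/8 ∧ 1/2 = 1/2
β ↔ α = 5/8 ↔ 5/8 = 1
(β ↔ α) ↔ α = 1 ↔ 5/8 = 5/8
(α ∧ (γ ∧ β)) ∨ ((β ↔ α) ↔ α) = 1/2 ∨ 5/8 = 5/8
(~β ↔ ~α) ↔ ((α ∧ (γ ∧ β)) ∨ ((β ↔ α) ↔ α)) = 1 ↔ 5/8 = 5/8
α → α = 5/8 → 5/8 = 1
(α → α) ∨ γ = 1 ∨ 1/2 = 1
((α → α) ∨ γ) ∧ α = 1 ∧ 5/8 = 5/8
~(((α → α) ∨ γ) ∧ α) = ~5/8 = 3/8
((~β ↔ ~α) ↔ ((α ∧ (γ ∧ β)) ∨ ((β ↔ α) ↔ α))) ↔ ~(((α → α) ∨ γ) ∧ α) = 5/8 ↔ 3/8 = 3/4
γ ↔ β = 1/2 ↔ 5/8 = 7/8
~(γ ↔ β) = ~7/8 = 1/8
γ → α = 1/2 → 5/8 = 1
~(γ ↔ β) ↔ (γ → α) = 1/8 ↔ 1 = 1/8
~α = ~5/8 = 3/8
~~α = ~3/8 = 5/8
(~(γ ↔ β) ↔ (γ → α)) → ~~α = 1/8 → 5/8 = 1
α → β = 5/8 → 5/8 = 1
(α → β) ↔ α = 1 ↔ 5/8 = 5/8
β ↔ β = 5/8 ↔ 5/8 = 1
~(β ↔ β) = ~1 = 0
((α → β) ↔ α) ∨ ~(β ↔ β) = 5/8 ∨ 0 = 5/8
((~(γ ↔ β) ↔ (γ → α)) → ~~α) → (((α → β) ↔ α) ∨ ~(β ↔ β)) = 1 → 5/8 = 5/8
(((~β ↔ ~α) ↔ ((α ∧ (γ ∧ β)) ∨ ((β ↔ α) ↔ α))) ↔ ~(((α → α) ∨ γ) ∧ α)) → (((~(γ ↔ β) ↔ (γ → α)) → ~~α) → (((α → β) ↔ α) ∨ ~(β ↔ β))) = 3/4 → 5/8 = 7/8

7/8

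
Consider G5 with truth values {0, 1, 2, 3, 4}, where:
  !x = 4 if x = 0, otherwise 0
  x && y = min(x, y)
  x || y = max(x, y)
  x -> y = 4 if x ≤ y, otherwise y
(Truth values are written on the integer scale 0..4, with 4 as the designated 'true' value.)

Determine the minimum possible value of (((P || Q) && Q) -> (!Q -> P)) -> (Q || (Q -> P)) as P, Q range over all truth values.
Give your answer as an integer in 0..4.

Take P = 0, Q = 1:
P || Q = 0 || 1 = 1
(P || Q) && Q = 1 && 1 = 1
!Q = !1 = 0
!Q -> P = 0 -> 0 = 4
((P || Q) && Q) -> (!Q -> P) = 1 -> 4 = 4
Q -> P = 1 -> 0 = 0
Q || (Q -> P) = 1 || 0 = 1
(((P || Q) && Q) -> (!Q -> P)) -> (Q || (Q -> P)) = 4 -> 1 = 1
No assignment yields a value below 1, so this is the minimum.

1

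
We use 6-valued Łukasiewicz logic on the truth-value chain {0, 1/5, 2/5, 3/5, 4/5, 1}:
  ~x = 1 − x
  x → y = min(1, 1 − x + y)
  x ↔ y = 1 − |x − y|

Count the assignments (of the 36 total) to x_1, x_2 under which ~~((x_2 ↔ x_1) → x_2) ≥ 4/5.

value 1: 17 assignments (counts)
value 4/5: 7 assignments (counts)
value 3/5: 5 assignments
value 2/5: 4 assignments
value 1/5: 2 assignments
value 0: 1 assignment
So 24 of the 36 assignments meet the threshold.

24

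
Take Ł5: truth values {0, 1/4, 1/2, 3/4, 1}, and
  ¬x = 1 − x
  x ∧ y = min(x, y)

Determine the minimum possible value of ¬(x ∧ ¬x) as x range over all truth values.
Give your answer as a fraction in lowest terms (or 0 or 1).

Take x = 1/2:
¬x = ¬1/2 = 1/2
x ∧ ¬x = 1/2 ∧ 1/2 = 1/2
¬(x ∧ ¬x) = ¬1/2 = 1/2
No assignment yields a value below 1/2, so this is the minimum.

1/2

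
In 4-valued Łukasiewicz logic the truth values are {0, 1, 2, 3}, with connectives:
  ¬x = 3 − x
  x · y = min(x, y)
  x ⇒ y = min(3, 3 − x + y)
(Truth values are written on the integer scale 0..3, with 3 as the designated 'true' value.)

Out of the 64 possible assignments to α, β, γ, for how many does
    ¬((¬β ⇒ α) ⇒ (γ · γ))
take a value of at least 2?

23

value 3: 10 assignments (counts)
value 2: 13 assignments (counts)
value 1: 15 assignments
value 0: 26 assignments
So 23 of the 64 assignments meet the threshold.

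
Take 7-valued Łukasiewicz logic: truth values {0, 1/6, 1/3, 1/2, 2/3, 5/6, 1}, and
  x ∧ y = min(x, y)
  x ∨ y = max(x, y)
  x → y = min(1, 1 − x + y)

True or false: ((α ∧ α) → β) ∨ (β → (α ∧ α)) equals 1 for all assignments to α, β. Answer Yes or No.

At α = 0, β = 2/3, for instance:
α ∧ α = 0 ∧ 0 = 0
(α ∧ α) → β = 0 → 2/3 = 1
β → (α ∧ α) = 2/3 → 0 = 1/3
((α ∧ α) → β) ∨ (β → (α ∧ α)) = 1 ∨ 1/3 = 1
and checking the remaining 48 assignments likewise gives ≥ 1 in every case.

Yes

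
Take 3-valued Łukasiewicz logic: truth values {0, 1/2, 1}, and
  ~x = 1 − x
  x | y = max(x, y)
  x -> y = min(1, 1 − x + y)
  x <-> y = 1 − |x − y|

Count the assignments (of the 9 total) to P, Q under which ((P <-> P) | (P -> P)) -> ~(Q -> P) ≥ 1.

1

P = 0, Q = 0 ↦ 0  <
P = 0, Q = 1/2 ↦ 1/2  <
P = 0, Q = 1 ↦ 1  ≥
P = 1/2, Q = 0 ↦ 0  <
P = 1/2, Q = 1/2 ↦ 0  <
P = 1/2, Q = 1 ↦ 1/2  <
P = 1, Q = 0 ↦ 0  <
P = 1, Q = 1/2 ↦ 0  <
P = 1, Q = 1 ↦ 0  <
So 1 of the 9 assignments meets the threshold.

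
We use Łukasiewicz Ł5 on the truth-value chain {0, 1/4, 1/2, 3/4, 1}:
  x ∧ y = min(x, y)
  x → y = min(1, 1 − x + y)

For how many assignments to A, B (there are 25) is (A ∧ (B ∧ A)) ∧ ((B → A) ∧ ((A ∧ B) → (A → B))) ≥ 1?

value 1: 1 assignment (counts)
value 3/4: 3 assignments
value 1/2: 5 assignments
value 1/4: 7 assignments
value 0: 9 assignments
So 1 of the 25 assignments meets the threshold.

1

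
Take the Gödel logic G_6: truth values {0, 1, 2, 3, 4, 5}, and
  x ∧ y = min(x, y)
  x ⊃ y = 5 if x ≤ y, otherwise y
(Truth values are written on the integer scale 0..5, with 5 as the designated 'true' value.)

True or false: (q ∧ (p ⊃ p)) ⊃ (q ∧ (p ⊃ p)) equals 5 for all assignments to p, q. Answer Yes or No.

At p = 2, q = 3, for instance:
p ⊃ p = 2 ⊃ 2 = 5
q ∧ (p ⊃ p) = 3 ∧ 5 = 3
(q ∧ (p ⊃ p)) ⊃ (q ∧ (p ⊃ p)) = 3 ⊃ 3 = 5
and checking the remaining 35 assignments likewise gives ≥ 5 in every case.

Yes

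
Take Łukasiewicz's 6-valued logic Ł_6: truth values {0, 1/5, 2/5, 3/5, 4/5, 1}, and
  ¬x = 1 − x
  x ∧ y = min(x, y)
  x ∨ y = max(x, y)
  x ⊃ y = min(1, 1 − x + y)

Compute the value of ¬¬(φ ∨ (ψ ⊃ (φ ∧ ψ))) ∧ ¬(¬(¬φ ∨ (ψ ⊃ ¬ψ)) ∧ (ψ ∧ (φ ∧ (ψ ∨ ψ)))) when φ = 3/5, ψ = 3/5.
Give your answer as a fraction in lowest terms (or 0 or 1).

φ ∧ ψ = 3/5 ∧ 3/5 = 3/5
ψ ⊃ (φ ∧ ψ) = 3/5 ⊃ 3/5 = 1
φ ∨ (ψ ⊃ (φ ∧ ψ)) = 3/5 ∨ 1 = 1
¬(φ ∨ (ψ ⊃ (φ ∧ ψ))) = ¬1 = 0
¬¬(φ ∨ (ψ ⊃ (φ ∧ ψ))) = ¬0 = 1
¬φ = ¬3/5 = 2/5
¬ψ = ¬3/5 = 2/5
ψ ⊃ ¬ψ = 3/5 ⊃ 2/5 = 4/5
¬φ ∨ (ψ ⊃ ¬ψ) = 2/5 ∨ 4/5 = 4/5
¬(¬φ ∨ (ψ ⊃ ¬ψ)) = ¬4/5 = 1/5
ψ ∨ ψ = 3/5 ∨ 3/5 = 3/5
φ ∧ (ψ ∨ ψ) = 3/5 ∧ 3/5 = 3/5
ψ ∧ (φ ∧ (ψ ∨ ψ)) = 3/5 ∧ 3/5 = 3/5
¬(¬φ ∨ (ψ ⊃ ¬ψ)) ∧ (ψ ∧ (φ ∧ (ψ ∨ ψ))) = 1/5 ∧ 3/5 = 1/5
¬(¬(¬φ ∨ (ψ ⊃ ¬ψ)) ∧ (ψ ∧ (φ ∧ (ψ ∨ ψ)))) = ¬1/5 = 4/5
¬¬(φ ∨ (ψ ⊃ (φ ∧ ψ))) ∧ ¬(¬(¬φ ∨ (ψ ⊃ ¬ψ)) ∧ (ψ ∧ (φ ∧ (ψ ∨ ψ)))) = 1 ∧ 4/5 = 4/5

4/5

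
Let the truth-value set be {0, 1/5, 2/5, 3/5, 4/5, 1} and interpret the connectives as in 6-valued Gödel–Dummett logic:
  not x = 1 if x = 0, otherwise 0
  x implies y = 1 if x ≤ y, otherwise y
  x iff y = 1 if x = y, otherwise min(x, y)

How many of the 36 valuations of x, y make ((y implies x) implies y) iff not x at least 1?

value 1: 10 assignments (counts)
value 0: 26 assignments
So 10 of the 36 assignments meet the threshold.

10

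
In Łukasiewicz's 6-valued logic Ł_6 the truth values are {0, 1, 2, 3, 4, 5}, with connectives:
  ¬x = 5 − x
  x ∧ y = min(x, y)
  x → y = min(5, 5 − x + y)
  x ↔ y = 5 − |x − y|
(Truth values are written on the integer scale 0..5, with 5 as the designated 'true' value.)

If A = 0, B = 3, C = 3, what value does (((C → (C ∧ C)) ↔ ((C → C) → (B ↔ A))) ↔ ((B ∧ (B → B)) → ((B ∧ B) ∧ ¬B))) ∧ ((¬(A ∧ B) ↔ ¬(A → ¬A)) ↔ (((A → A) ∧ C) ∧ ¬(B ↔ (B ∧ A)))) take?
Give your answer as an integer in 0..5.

C ∧ C = 3 ∧ 3 = 3
C → (C ∧ C) = 3 → 3 = 5
C → C = 3 → 3 = 5
B ↔ A = 3 ↔ 0 = 2
(C → C) → (B ↔ A) = 5 → 2 = 2
(C → (C ∧ C)) ↔ ((C → C) → (B ↔ A)) = 5 ↔ 2 = 2
B → B = 3 → 3 = 5
B ∧ (B → B) = 3 ∧ 5 = 3
B ∧ B = 3 ∧ 3 = 3
¬B = ¬3 = 2
(B ∧ B) ∧ ¬B = 3 ∧ 2 = 2
(B ∧ (B → B)) → ((B ∧ B) ∧ ¬B) = 3 → 2 = 4
((C → (C ∧ C)) ↔ ((C → C) → (B ↔ A))) ↔ ((B ∧ (B → B)) → ((B ∧ B) ∧ ¬B)) = 2 ↔ 4 = 3
A ∧ B = 0 ∧ 3 = 0
¬(A ∧ B) = ¬0 = 5
¬A = ¬0 = 5
A → ¬A = 0 → 5 = 5
¬(A → ¬A) = ¬5 = 0
¬(A ∧ B) ↔ ¬(A → ¬A) = 5 ↔ 0 = 0
A → A = 0 → 0 = 5
(A → A) ∧ C = 5 ∧ 3 = 3
B ∧ A = 3 ∧ 0 = 0
B ↔ (B ∧ A) = 3 ↔ 0 = 2
¬(B ↔ (B ∧ A)) = ¬2 = 3
((A → A) ∧ C) ∧ ¬(B ↔ (B ∧ A)) = 3 ∧ 3 = 3
(¬(A ∧ B) ↔ ¬(A → ¬A)) ↔ (((A → A) ∧ C) ∧ ¬(B ↔ (B ∧ A))) = 0 ↔ 3 = 2
(((C → (C ∧ C)) ↔ ((C → C) → (B ↔ A))) ↔ ((B ∧ (B → B)) → ((B ∧ B) ∧ ¬B))) ∧ ((¬(A ∧ B) ↔ ¬(A → ¬A)) ↔ (((A → A) ∧ C) ∧ ¬(B ↔ (B ∧ A)))) = 3 ∧ 2 = 2

2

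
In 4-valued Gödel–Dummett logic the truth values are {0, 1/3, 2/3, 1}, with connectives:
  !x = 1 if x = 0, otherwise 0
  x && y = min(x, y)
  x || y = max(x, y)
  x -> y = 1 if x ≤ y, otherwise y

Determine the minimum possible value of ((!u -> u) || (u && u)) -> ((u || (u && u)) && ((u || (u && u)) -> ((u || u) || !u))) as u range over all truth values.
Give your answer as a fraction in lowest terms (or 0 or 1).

Take u = 1/3:
!u = !1/3 = 0
!u -> u = 0 -> 1/3 = 1
u && u = 1/3 && 1/3 = 1/3
(!u -> u) || (u && u) = 1 || 1/3 = 1
u && u = 1/3 && 1/3 = 1/3
u || (u && u) = 1/3 || 1/3 = 1/3
u && u = 1/3 && 1/3 = 1/3
u || (u && u) = 1/3 || 1/3 = 1/3
u || u = 1/3 || 1/3 = 1/3
!u = !1/3 = 0
(u || u) || !u = 1/3 || 0 = 1/3
(u || (u && u)) -> ((u || u) || !u) = 1/3 -> 1/3 = 1
(u || (u && u)) && ((u || (u && u)) -> ((u || u) || !u)) = 1/3 && 1 = 1/3
((!u -> u) || (u && u)) -> ((u || (u && u)) && ((u || (u && u)) -> ((u || u) || !u))) = 1 -> 1/3 = 1/3
No assignment yields a value below 1/3, so this is the minimum.

1/3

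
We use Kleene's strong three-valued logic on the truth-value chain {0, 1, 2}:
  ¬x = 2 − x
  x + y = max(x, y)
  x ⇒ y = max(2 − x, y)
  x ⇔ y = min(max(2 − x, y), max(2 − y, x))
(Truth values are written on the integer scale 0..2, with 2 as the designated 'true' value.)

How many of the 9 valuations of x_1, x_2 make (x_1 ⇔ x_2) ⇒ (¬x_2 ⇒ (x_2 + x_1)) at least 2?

5

x_1 = 0, x_2 = 0 ↦ 0  <
x_1 = 0, x_2 = 1 ↦ 1  <
x_1 = 0, x_2 = 2 ↦ 2  ≥
x_1 = 1, x_2 = 0 ↦ 1  <
x_1 = 1, x_2 = 1 ↦ 1  <
x_1 = 1, x_2 = 2 ↦ 2  ≥
x_1 = 2, x_2 = 0 ↦ 2  ≥
x_1 = 2, x_2 = 1 ↦ 2  ≥
x_1 = 2, x_2 = 2 ↦ 2  ≥
So 5 of the 9 assignments meet the threshold.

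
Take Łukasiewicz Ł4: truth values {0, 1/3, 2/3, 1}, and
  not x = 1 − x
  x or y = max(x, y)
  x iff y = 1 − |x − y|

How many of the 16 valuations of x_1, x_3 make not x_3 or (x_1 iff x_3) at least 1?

7

x_1 = 0, x_3 = 0 ↦ 1  ≥
x_1 = 0, x_3 = 1/3 ↦ 2/3  <
x_1 = 0, x_3 = 2/3 ↦ 1/3  <
x_1 = 0, x_3 = 1 ↦ 0  <
x_1 = 1/3, x_3 = 0 ↦ 1  ≥
x_1 = 1/3, x_3 = 1/3 ↦ 1  ≥
x_1 = 1/3, x_3 = 2/3 ↦ 2/3  <
x_1 = 1/3, x_3 = 1 ↦ 1/3  <
x_1 = 2/3, x_3 = 0 ↦ 1  ≥
x_1 = 2/3, x_3 = 1/3 ↦ 2/3  <
x_1 = 2/3, x_3 = 2/3 ↦ 1  ≥
x_1 = 2/3, x_3 = 1 ↦ 2/3  <
x_1 = 1, x_3 = 0 ↦ 1  ≥
x_1 = 1, x_3 = 1/3 ↦ 2/3  <
x_1 = 1, x_3 = 2/3 ↦ 2/3  <
x_1 = 1, x_3 = 1 ↦ 1  ≥
So 7 of the 16 assignments meet the threshold.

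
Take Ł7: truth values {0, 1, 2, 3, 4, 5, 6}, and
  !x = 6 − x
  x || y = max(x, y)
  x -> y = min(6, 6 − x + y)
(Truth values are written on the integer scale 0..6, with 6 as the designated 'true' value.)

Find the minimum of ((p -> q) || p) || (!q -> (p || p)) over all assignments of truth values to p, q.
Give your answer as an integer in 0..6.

Take p = 3, q = 0:
p -> q = 3 -> 0 = 3
(p -> q) || p = 3 || 3 = 3
!q = !0 = 6
p || p = 3 || 3 = 3
!q -> (p || p) = 6 -> 3 = 3
((p -> q) || p) || (!q -> (p || p)) = 3 || 3 = 3
No assignment yields a value below 3, so this is the minimum.

3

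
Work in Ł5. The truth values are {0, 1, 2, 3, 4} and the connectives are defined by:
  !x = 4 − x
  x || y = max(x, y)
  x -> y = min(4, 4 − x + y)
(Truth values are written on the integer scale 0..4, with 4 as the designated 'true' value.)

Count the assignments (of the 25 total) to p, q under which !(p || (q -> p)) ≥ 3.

value 4: 1 assignment (counts)
value 3: 2 assignments (counts)
value 2: 3 assignments
value 1: 4 assignments
value 0: 15 assignments
So 3 of the 25 assignments meet the threshold.

3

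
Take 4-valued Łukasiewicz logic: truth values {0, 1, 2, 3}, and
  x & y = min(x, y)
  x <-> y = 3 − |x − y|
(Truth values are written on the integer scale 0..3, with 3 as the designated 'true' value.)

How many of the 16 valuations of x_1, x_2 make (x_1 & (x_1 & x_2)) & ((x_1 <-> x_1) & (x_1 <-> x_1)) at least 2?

x_1 = 0, x_2 = 0 ↦ 0  <
x_1 = 0, x_2 = 1 ↦ 0  <
x_1 = 0, x_2 = 2 ↦ 0  <
x_1 = 0, x_2 = 3 ↦ 0  <
x_1 = 1, x_2 = 0 ↦ 0  <
x_1 = 1, x_2 = 1 ↦ 1  <
x_1 = 1, x_2 = 2 ↦ 1  <
x_1 = 1, x_2 = 3 ↦ 1  <
x_1 = 2, x_2 = 0 ↦ 0  <
x_1 = 2, x_2 = 1 ↦ 1  <
x_1 = 2, x_2 = 2 ↦ 2  ≥
x_1 = 2, x_2 = 3 ↦ 2  ≥
x_1 = 3, x_2 = 0 ↦ 0  <
x_1 = 3, x_2 = 1 ↦ 1  <
x_1 = 3, x_2 = 2 ↦ 2  ≥
x_1 = 3, x_2 = 3 ↦ 3  ≥
So 4 of the 16 assignments meet the threshold.

4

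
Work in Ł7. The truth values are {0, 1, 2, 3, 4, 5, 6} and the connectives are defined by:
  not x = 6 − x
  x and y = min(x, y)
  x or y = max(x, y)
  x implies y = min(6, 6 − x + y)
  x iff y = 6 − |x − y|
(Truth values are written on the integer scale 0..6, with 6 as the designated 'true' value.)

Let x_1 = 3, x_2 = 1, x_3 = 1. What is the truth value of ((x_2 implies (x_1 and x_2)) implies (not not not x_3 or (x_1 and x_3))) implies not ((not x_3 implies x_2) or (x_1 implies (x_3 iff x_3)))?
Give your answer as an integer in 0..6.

x_1 and x_2 = 3 and 1 = 1
x_2 implies (x_1 and x_2) = 1 implies 1 = 6
not x_3 = not 1 = 5
not not x_3 = not 5 = 1
not not not x_3 = not 1 = 5
x_1 and x_3 = 3 and 1 = 1
not not not x_3 or (x_1 and x_3) = 5 or 1 = 5
(x_2 implies (x_1 and x_2)) implies (not not not x_3 or (x_1 and x_3)) = 6 implies 5 = 5
not x_3 = not 1 = 5
not x_3 implies x_2 = 5 implies 1 = 2
x_3 iff x_3 = 1 iff 1 = 6
x_1 implies (x_3 iff x_3) = 3 implies 6 = 6
(not x_3 implies x_2) or (x_1 implies (x_3 iff x_3)) = 2 or 6 = 6
not ((not x_3 implies x_2) or (x_1 implies (x_3 iff x_3))) = not 6 = 0
((x_2 implies (x_1 and x_2)) implies (not not not x_3 or (x_1 and x_3))) implies not ((not x_3 implies x_2) or (x_1 implies (x_3 iff x_3))) = 5 implies 0 = 1

1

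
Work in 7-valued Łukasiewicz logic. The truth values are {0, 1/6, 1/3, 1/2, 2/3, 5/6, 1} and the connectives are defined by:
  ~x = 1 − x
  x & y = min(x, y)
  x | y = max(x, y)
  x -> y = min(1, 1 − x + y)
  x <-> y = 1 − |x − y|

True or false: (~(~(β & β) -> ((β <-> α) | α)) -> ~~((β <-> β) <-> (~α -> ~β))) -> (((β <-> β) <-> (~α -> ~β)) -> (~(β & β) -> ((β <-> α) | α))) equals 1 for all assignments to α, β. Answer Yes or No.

Counterexample: take α = 1/6, β = 0.
β & β = 0 & 0 = 0
~(β & β) = ~0 = 1
β <-> α = 0 <-> 1/6 = 5/6
(β <-> α) | α = 5/6 | 1/6 = 5/6
~(β & β) -> ((β <-> α) | α) = 1 -> 5/6 = 5/6
~(~(β & β) -> ((β <-> α) | α)) = ~5/6 = 1/6
β <-> β = 0 <-> 0 = 1
~α = ~1/6 = 5/6
~β = ~0 = 1
~α -> ~β = 5/6 -> 1 = 1
(β <-> β) <-> (~α -> ~β) = 1 <-> 1 = 1
~((β <-> β) <-> (~α -> ~β)) = ~1 = 0
~~((β <-> β) <-> (~α -> ~β)) = ~0 = 1
~(~(β & β) -> ((β <-> α) | α)) -> ~~((β <-> β) <-> (~α -> ~β)) = 1/6 -> 1 = 1
β <-> β = 0 <-> 0 = 1
~α = ~1/6 = 5/6
~β = ~0 = 1
~α -> ~β = 5/6 -> 1 = 1
(β <-> β) <-> (~α -> ~β) = 1 <-> 1 = 1
β & β = 0 & 0 = 0
~(β & β) = ~0 = 1
β <-> α = 0 <-> 1/6 = 5/6
(β <-> α) | α = 5/6 | 1/6 = 5/6
~(β & β) -> ((β <-> α) | α) = 1 -> 5/6 = 5/6
((β <-> β) <-> (~α -> ~β)) -> (~(β & β) -> ((β <-> α) | α)) = 1 -> 5/6 = 5/6
(~(~(β & β) -> ((β <-> α) | α)) -> ~~((β <-> β) <-> (~α -> ~β))) -> (((β <-> β) <-> (~α -> ~β)) -> (~(β & β) -> ((β <-> α) | α))) = 1 -> 5/6 = 5/6
This gives 5/6 ≠ 1.

No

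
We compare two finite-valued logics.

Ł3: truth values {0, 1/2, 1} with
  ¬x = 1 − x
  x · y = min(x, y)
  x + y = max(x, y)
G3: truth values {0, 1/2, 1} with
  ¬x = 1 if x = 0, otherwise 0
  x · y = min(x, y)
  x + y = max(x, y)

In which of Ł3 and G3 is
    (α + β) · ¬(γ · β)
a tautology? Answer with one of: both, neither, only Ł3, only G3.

neither

In Ł3: at α = 0, β = 0, γ = 0 the value is 0 — not a tautology.
In G3: at α = 0, β = 0, γ = 0 the value is 0 — not a tautology.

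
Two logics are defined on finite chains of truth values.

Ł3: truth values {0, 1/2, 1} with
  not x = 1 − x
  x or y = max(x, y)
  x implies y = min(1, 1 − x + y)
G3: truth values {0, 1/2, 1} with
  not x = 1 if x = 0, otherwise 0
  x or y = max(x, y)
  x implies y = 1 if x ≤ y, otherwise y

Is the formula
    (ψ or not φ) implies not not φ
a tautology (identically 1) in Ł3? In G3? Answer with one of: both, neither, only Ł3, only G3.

In Ł3: at φ = 0, ψ = 0 the value is 0 — not a tautology.
In G3: at φ = 0, ψ = 0 the value is 0 — not a tautology.

neither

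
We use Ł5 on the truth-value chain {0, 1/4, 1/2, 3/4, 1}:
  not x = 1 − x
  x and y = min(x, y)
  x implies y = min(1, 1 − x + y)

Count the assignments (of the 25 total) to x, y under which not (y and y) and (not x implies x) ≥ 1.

3

value 1: 3 assignments (counts)
value 3/4: 3 assignments
value 1/2: 6 assignments
value 1/4: 4 assignments
value 0: 9 assignments
So 3 of the 25 assignments meet the threshold.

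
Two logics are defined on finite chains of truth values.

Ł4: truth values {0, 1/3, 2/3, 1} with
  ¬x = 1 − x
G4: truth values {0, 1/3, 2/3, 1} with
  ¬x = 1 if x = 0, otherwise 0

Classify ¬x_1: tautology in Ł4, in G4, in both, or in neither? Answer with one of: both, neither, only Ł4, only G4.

In Ł4: at x_1 = 1/3 the value is 2/3 — not a tautology.
In G4: at x_1 = 1/3 the value is 0 — not a tautology.

neither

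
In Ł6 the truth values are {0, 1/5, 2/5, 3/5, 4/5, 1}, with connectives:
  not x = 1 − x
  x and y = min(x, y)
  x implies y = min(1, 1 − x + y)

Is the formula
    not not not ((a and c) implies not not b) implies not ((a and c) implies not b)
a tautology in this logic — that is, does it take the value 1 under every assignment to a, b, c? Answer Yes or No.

No

Counterexample: take a = 1/5, b = 0, c = 1/5.
a and c = 1/5 and 1/5 = 1/5
not b = not 0 = 1
not not b = not 1 = 0
(a and c) implies not not b = 1/5 implies 0 = 4/5
not ((a and c) implies not not b) = not 4/5 = 1/5
not not ((a and c) implies not not b) = not 1/5 = 4/5
not not not ((a and c) implies not not b) = not 4/5 = 1/5
a and c = 1/5 and 1/5 = 1/5
not b = not 0 = 1
(a and c) implies not b = 1/5 implies 1 = 1
not ((a and c) implies not b) = not 1 = 0
not not not ((a and c) implies not not b) implies not ((a and c) implies not b) = 1/5 implies 0 = 4/5
This gives 4/5 ≠ 1.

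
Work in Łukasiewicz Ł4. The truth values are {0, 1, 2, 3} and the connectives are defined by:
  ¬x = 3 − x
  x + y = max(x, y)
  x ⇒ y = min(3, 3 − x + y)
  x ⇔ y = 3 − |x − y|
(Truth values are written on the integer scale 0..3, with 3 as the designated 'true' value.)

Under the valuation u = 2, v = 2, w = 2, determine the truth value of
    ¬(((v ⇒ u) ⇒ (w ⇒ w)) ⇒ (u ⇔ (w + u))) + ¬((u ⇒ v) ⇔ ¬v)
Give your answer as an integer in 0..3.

2

v ⇒ u = 2 ⇒ 2 = 3
w ⇒ w = 2 ⇒ 2 = 3
(v ⇒ u) ⇒ (w ⇒ w) = 3 ⇒ 3 = 3
w + u = 2 + 2 = 2
u ⇔ (w + u) = 2 ⇔ 2 = 3
((v ⇒ u) ⇒ (w ⇒ w)) ⇒ (u ⇔ (w + u)) = 3 ⇒ 3 = 3
¬(((v ⇒ u) ⇒ (w ⇒ w)) ⇒ (u ⇔ (w + u))) = ¬3 = 0
u ⇒ v = 2 ⇒ 2 = 3
¬v = ¬2 = 1
(u ⇒ v) ⇔ ¬v = 3 ⇔ 1 = 1
¬((u ⇒ v) ⇔ ¬v) = ¬1 = 2
¬(((v ⇒ u) ⇒ (w ⇒ w)) ⇒ (u ⇔ (w + u))) + ¬((u ⇒ v) ⇔ ¬v) = 0 + 2 = 2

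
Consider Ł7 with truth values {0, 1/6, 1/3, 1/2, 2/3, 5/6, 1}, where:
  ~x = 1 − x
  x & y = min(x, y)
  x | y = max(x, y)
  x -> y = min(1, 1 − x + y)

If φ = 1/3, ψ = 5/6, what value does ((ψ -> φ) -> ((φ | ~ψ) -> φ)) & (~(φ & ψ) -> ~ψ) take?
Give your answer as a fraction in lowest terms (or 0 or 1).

ψ -> φ = 5/6 -> 1/3 = 1/2
~ψ = ~5/6 = 1/6
φ | ~ψ = 1/3 | 1/6 = 1/3
(φ | ~ψ) -> φ = 1/3 -> 1/3 = 1
(ψ -> φ) -> ((φ | ~ψ) -> φ) = 1/2 -> 1 = 1
φ & ψ = 1/3 & 5/6 = 1/3
~(φ & ψ) = ~1/3 = 2/3
~ψ = ~5/6 = 1/6
~(φ & ψ) -> ~ψ = 2/3 -> 1/6 = 1/2
((ψ -> φ) -> ((φ | ~ψ) -> φ)) & (~(φ & ψ) -> ~ψ) = 1 & 1/2 = 1/2

1/2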